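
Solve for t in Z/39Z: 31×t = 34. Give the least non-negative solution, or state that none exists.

25

gcd(31, 39) = 1, so a unique solution mod 39 exists.
31⁻¹ ≡ 34 (mod 39).
t ≡ 34×34 ≡ 25 (mod 39).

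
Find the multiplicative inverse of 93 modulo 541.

64

By the extended Euclidean algorithm:
541 = 5×93 + 76
93 = 1×76 + 17
76 = 4×17 + 8
17 = 2×8 + 1
8 = 8×1 + 0
gcd(93, 541) = 1, so the inverse exists.
Bézout: 1 = −11×541 + 64×93.
So 93⁻¹ ≡ 64 (mod 541).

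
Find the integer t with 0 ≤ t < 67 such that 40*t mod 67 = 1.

62

Run the extended Euclidean algorithm:
67 = 1·40 + 27
40 = 1·27 + 13
27 = 2·13 + 1
13 = 13·1 + 0
gcd(40, 67) = 1, so the inverse exists.
Bézout: 1 = 3·67 − 5·40.
So 40⁻¹ ≡ −5 ≡ 62 (mod 67).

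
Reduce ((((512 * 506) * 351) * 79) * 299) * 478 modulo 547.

358

512 * 506 = 259072 ≡ 341 (mod 547)
341 * 351 = 119691 ≡ 445 (mod 547)
445 * 79 = 35155 ≡ 147 (mod 547)
147 * 299 = 43953 ≡ 193 (mod 547)
193 * 478 = 92254 ≡ 358 (mod 547)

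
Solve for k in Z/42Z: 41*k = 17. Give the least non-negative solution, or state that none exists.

25

gcd(41, 42) = 1, so a unique solution mod 42 exists.
41⁻¹ ≡ 41 (mod 42).
k ≡ 41*17 ≡ 25 (mod 42).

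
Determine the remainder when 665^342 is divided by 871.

129

By square-and-multiply:
342 in binary is 101010110, i.e. 342 = 256 + 64 + 16 + 4 + 2.
665^1 ≡ 665 (mod 871)
665^2 ≡ 665^2 = 442225 ≡ 628 (mod 871)
665^4 ≡ 628^2 = 394384 ≡ 692 (mod 871)
665^8 ≡ 692^2 = 478864 ≡ 685 (mod 871)
665^16 ≡ 685^2 = 469225 ≡ 627 (mod 871)
665^32 ≡ 627^2 = 393129 ≡ 308 (mod 871)
665^64 ≡ 308^2 = 94864 ≡ 796 (mod 871)
665^128 ≡ 796^2 = 633616 ≡ 399 (mod 871)
665^256 ≡ 399^2 = 159201 ≡ 679 (mod 871)
665^342 = 665^256 · 665^64 · 665^16 · 665^4 · 665^2 ≡ 679 · 796 · 627 · 692 · 628 (mod 871).
Accumulate the product:
679 · 796 = 540484 ≡ 464
464 · 627 = 290928 ≡ 14
14 · 692 = 9688 ≡ 107
107 · 628 = 67196 ≡ 129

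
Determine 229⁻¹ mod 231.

115

231 = 1×229 + 2
229 = 114×2 + 1
2 = 2×1 + 0
gcd(229, 231) = 1, so the inverse exists.
Back-substitute for 1:
1 = 1×229 − 114×2
  = −114×231 + 115×229
So 229⁻¹ ≡ 115 (mod 231).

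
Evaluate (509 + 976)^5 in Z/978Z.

509 + 976 = 1485 ≡ 507 (mod 978)
(507)^5 ≡ 561 (mod 978)

561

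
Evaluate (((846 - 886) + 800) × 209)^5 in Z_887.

846 - 886 = -40 ≡ 847 (mod 887)
847 + 800 = 1647 ≡ 760 (mod 887)
760 × 209 = 158840 ≡ 67 (mod 887)
(67)^5 ≡ 232 (mod 887)

232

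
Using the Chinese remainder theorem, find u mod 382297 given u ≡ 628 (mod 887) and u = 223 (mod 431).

62718

887⁻¹ mod 431: 887·69 ≡ 1 (mod 431), so 887⁻¹ ≡ 69.
u = 628 + 887·((223 − 628)·69 mod 431) = 628 + 887·70 = 62718.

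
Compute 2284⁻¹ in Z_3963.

3963 = 1×2284 + 1679
2284 = 1×1679 + 605
1679 = 2×605 + 469
605 = 1×469 + 136
469 = 3×136 + 61
136 = 2×61 + 14
61 = 4×14 + 5
14 = 2×5 + 4
5 = 1×4 + 1
4 = 4×1 + 0
gcd(2284, 3963) = 1, so the inverse exists.
Back-substitute for 1:
1 = 1×5 − 1×4
  = −1×14 + 3×5
  = 3×61 − 13×14
  = −13×136 + 29×61
  = 29×469 − 100×136
  = −100×605 + 129×469
  = 129×1679 − 358×605
  = −358×2284 + 487×1679
  = 487×3963 − 845×2284
So 2284⁻¹ ≡ −845 ≡ 3118 (mod 3963).

3118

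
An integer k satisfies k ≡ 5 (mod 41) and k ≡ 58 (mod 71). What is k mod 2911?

1194

41⁻¹ mod 71: 41·26 ≡ 1 (mod 71), so 41⁻¹ ≡ 26.
k = 5 + 41·((58 − 5)·26 mod 71) = 5 + 41·29 = 1194.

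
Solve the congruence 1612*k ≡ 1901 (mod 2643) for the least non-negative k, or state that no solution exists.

698

gcd(1612, 2643) = 1, so a unique solution mod 2643 exists.
1612⁻¹ ≡ 2179 (mod 2643).
k ≡ 2179*1901 ≡ 698 (mod 2643).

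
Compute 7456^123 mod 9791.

1828

Compute successive squares:
123 in binary is 1111011, i.e. 123 = 64 + 32 + 16 + 8 + 2 + 1.
7456^1 ≡ 7456 (mod 9791)
7456^2 ≡ 7456^2 = 55591936 ≡ 8429 (mod 9791)
7456^4 ≡ 8429^2 = 71048041 ≡ 4545 (mod 9791)
7456^8 ≡ 4545^2 = 20657025 ≡ 7806 (mod 9791)
7456^16 ≡ 7806^2 = 60933636 ≡ 4243 (mod 9791)
7456^32 ≡ 4243^2 = 18003049 ≡ 7191 (mod 9791)
7456^64 ≡ 7191^2 = 51710481 ≡ 4210 (mod 9791)
7456^123 = 7456^64 * 7456^32 * 7456^16 * 7456^8 * 7456^2 * 7456^1 ≡ 4210 * 7191 * 4243 * 7806 * 8429 * 7456 (mod 9791).
Accumulate the product:
4210 * 7191 = 30274110 ≡ 338
338 * 4243 = 1434134 ≡ 4648
4648 * 7806 = 36282288 ≡ 6633
6633 * 8429 = 55909557 ≡ 2947
2947 * 7456 = 21972832 ≡ 1828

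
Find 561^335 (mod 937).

891

335 in binary is 101001111, i.e. 335 = 256 + 64 + 8 + 4 + 2 + 1.
561^1 ≡ 561 (mod 937)
561^2 ≡ 561^2 = 314721 ≡ 826 (mod 937)
561^4 ≡ 826^2 = 682276 ≡ 140 (mod 937)
561^8 ≡ 140^2 = 19600 ≡ 860 (mod 937)
561^16 ≡ 860^2 = 739600 ≡ 307 (mod 937)
561^32 ≡ 307^2 = 94249 ≡ 549 (mod 937)
561^64 ≡ 549^2 = 301401 ≡ 624 (mod 937)
561^128 ≡ 624^2 = 389376 ≡ 521 (mod 937)
561^256 ≡ 521^2 = 271441 ≡ 648 (mod 937)
561^335 = 561^256 · 561^64 · 561^8 · 561^4 · 561^2 · 561^1 ≡ 648 · 624 · 860 · 140 · 826 · 561 (mod 937).
Accumulate the product:
648 · 624 = 404352 ≡ 505
505 · 860 = 434300 ≡ 469
469 · 140 = 65660 ≡ 70
70 · 826 = 57820 ≡ 663
663 · 561 = 371943 ≡ 891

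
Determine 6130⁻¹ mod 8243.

3944

Run the extended Euclidean algorithm:
8243 = 1·6130 + 2113
6130 = 2·2113 + 1904
2113 = 1·1904 + 209
1904 = 9·209 + 23
209 = 9·23 + 2
23 = 11·2 + 1
2 = 2·1 + 0
gcd(6130, 8243) = 1, so the inverse exists.
Back-substitute for 1:
1 = 1·23 − 11·2
  = −11·209 + 100·23
  = 100·1904 − 911·209
  = −911·2113 + 1011·1904
  = 1011·6130 − 2933·2113
  = −2933·8243 + 3944·6130
So 6130⁻¹ ≡ 3944 (mod 8243).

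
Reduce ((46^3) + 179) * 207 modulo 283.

(46)^3 ≡ 267 (mod 283)
267 + 179 = 446 ≡ 163 (mod 283)
163 * 207 = 33741 ≡ 64 (mod 283)

64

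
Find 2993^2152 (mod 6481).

2152 in binary is 100001101000, i.e. 2152 = 2048 + 64 + 32 + 8.
2993^1 ≡ 2993 (mod 6481)
2993^2 ≡ 2993^2 = 8958049 ≡ 1307 (mod 6481)
2993^4 ≡ 1307^2 = 1708249 ≡ 3746 (mod 6481)
2993^8 ≡ 3746^2 = 14032516 ≡ 1151 (mod 6481)
2993^16 ≡ 1151^2 = 1324801 ≡ 2677 (mod 6481)
2993^32 ≡ 2677^2 = 7166329 ≡ 4824 (mod 6481)
2993^64 ≡ 4824^2 = 23270976 ≡ 4186 (mod 6481)
2993^128 ≡ 4186^2 = 17522596 ≡ 4453 (mod 6481)
2993^256 ≡ 4453^2 = 19829209 ≡ 3830 (mod 6481)
2993^512 ≡ 3830^2 = 14668900 ≡ 2397 (mod 6481)
2993^1024 ≡ 2397^2 = 5745609 ≡ 3443 (mod 6481)
2993^2048 ≡ 3443^2 = 11854249 ≡ 500 (mod 6481)
2993^2152 = 2993^2048 * 2993^64 * 2993^32 * 2993^8 ≡ 500 * 4186 * 4824 * 1151 (mod 6481).
Accumulate the product:
500 * 4186 = 2093000 ≡ 6118
6118 * 4824 = 29513232 ≡ 5239
5239 * 1151 = 6030089 ≡ 2759

2759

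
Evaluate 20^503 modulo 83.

6

Compute successive squares:
503 in binary is 111110111, i.e. 503 = 256 + 128 + 64 + 32 + 16 + 4 + 2 + 1.
20^1 ≡ 20 (mod 83)
20^2 ≡ 20^2 = 400 ≡ 68 (mod 83)
20^4 ≡ 68^2 = 4624 ≡ 59 (mod 83)
20^8 ≡ 59^2 = 3481 ≡ 78 (mod 83)
20^16 ≡ 78^2 = 6084 ≡ 25 (mod 83)
20^32 ≡ 25^2 = 625 ≡ 44 (mod 83)
20^64 ≡ 44^2 = 1936 ≡ 27 (mod 83)
20^128 ≡ 27^2 = 729 ≡ 65 (mod 83)
20^256 ≡ 65^2 = 4225 ≡ 75 (mod 83)
20^503 = 20^256 · 20^128 · 20^64 · 20^32 · 20^16 · 20^4 · 20^2 · 20^1 ≡ 75 · 65 · 27 · 44 · 25 · 59 · 68 · 20 (mod 83).
Accumulate the product:
75 · 65 = 4875 ≡ 61
61 · 27 = 1647 ≡ 70
70 · 44 = 3080 ≡ 9
9 · 25 = 225 ≡ 59
59 · 59 = 3481 ≡ 78
78 · 68 = 5304 ≡ 75
75 · 20 = 1500 ≡ 6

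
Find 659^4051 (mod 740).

4051 in binary is 111111010011, i.e. 4051 = 2048 + 1024 + 512 + 256 + 128 + 64 + 16 + 2 + 1.
659^1 ≡ 659 (mod 740)
659^2 ≡ 659^2 = 434281 ≡ 641 (mod 740)
659^4 ≡ 641^2 = 410881 ≡ 181 (mod 740)
659^8 ≡ 181^2 = 32761 ≡ 201 (mod 740)
659^16 ≡ 201^2 = 40401 ≡ 441 (mod 740)
659^32 ≡ 441^2 = 194481 ≡ 601 (mod 740)
659^64 ≡ 601^2 = 361201 ≡ 81 (mod 740)
659^128 ≡ 81^2 = 6561 ≡ 641 (mod 740)
659^256 ≡ 641^2 = 410881 ≡ 181 (mod 740)
659^512 ≡ 181^2 = 32761 ≡ 201 (mod 740)
659^1024 ≡ 201^2 = 40401 ≡ 441 (mod 740)
659^2048 ≡ 441^2 = 194481 ≡ 601 (mod 740)
659^4051 = 659^2048 * 659^1024 * 659^512 * 659^256 * 659^128 * 659^64 * 659^16 * 659^2 * 659^1 ≡ 601 * 441 * 201 * 181 * 641 * 81 * 441 * 641 * 659 (mod 740).
Accumulate the product:
601 * 441 = 265041 ≡ 121
121 * 201 = 24321 ≡ 641
641 * 181 = 116021 ≡ 581
581 * 641 = 372421 ≡ 201
201 * 81 = 16281 ≡ 1
1 * 441 = 441
441 * 641 = 282681 ≡ 1
1 * 659 = 659

659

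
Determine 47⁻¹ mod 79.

By the extended Euclidean algorithm:
79 = 1*47 + 32
47 = 1*32 + 15
32 = 2*15 + 2
15 = 7*2 + 1
2 = 2*1 + 0
gcd(47, 79) = 1, so the inverse exists.
Bézout: 1 = −22*79 + 37*47.
So 47⁻¹ ≡ 37 (mod 79).

37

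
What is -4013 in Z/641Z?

474

-4013 = -7·641 + 474, so -4013 ≡ 474 (mod 641).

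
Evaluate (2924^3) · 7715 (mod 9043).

(2924)^3 ≡ 8750 (mod 9043)
8750 · 7715 = 67506250 ≡ 255 (mod 9043)

255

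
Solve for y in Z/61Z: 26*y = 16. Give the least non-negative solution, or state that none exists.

gcd(26, 61) = 1, so a unique solution mod 61 exists.
26⁻¹ ≡ 54 (mod 61).
y ≡ 54*16 ≡ 10 (mod 61).

10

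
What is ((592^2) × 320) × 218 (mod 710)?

(592)^2 ≡ 434 (mod 710)
434 × 320 = 138880 ≡ 430 (mod 710)
430 × 218 = 93740 ≡ 20 (mod 710)

20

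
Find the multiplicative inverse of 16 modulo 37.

Apply the Euclidean algorithm and back-substitute:
37 = 2×16 + 5
16 = 3×5 + 1
5 = 5×1 + 0
gcd(16, 37) = 1, so the inverse exists.
Bézout: 1 = −3×37 + 7×16.
So 16⁻¹ ≡ 7 (mod 37).

7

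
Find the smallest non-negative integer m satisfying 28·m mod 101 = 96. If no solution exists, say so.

gcd(28, 101) = 1, so a unique solution mod 101 exists.
28⁻¹ ≡ 83 (mod 101).
m ≡ 83·96 ≡ 90 (mod 101).

90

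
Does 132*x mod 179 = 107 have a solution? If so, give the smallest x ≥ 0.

32

gcd(132, 179) = 1, so a unique solution mod 179 exists.
132⁻¹ ≡ 99 (mod 179).
x ≡ 99*107 ≡ 32 (mod 179).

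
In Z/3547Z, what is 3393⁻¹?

714

3547 = 1×3393 + 154
3393 = 22×154 + 5
154 = 30×5 + 4
5 = 1×4 + 1
4 = 4×1 + 0
gcd(3393, 3547) = 1, so the inverse exists.
Back-substitute for 1:
1 = 1×5 − 1×4
  = −1×154 + 31×5
  = 31×3393 − 683×154
  = −683×3547 + 714×3393
So 3393⁻¹ ≡ 714 (mod 3547).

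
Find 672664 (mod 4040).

672664 = 166×4040 + 2024, so 672664 ≡ 2024 (mod 4040).

2024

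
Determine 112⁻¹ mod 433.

Apply the Euclidean algorithm and back-substitute:
433 = 3×112 + 97
112 = 1×97 + 15
97 = 6×15 + 7
15 = 2×7 + 1
7 = 7×1 + 0
gcd(112, 433) = 1, so the inverse exists.
Back-substitute for 1:
1 = 1×15 − 2×7
  = −2×97 + 13×15
  = 13×112 − 15×97
  = −15×433 + 58×112
So 112⁻¹ ≡ 58 (mod 433).

58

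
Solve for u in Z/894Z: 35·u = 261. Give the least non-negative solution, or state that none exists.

33

gcd(35, 894) = 1, so a unique solution mod 894 exists.
35⁻¹ ≡ 281 (mod 894).
u ≡ 281·261 ≡ 33 (mod 894).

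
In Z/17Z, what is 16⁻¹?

17 = 1·16 + 1
16 = 16·1 + 0
gcd(16, 17) = 1, so the inverse exists.
Back-substitute for 1:
1 = 1·17 − 1·16
So 16⁻¹ ≡ −1 ≡ 16 (mod 17).

16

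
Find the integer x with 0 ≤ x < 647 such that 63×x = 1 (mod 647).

380

Apply the Euclidean algorithm and back-substitute:
647 = 10×63 + 17
63 = 3×17 + 12
17 = 1×12 + 5
12 = 2×5 + 2
5 = 2×2 + 1
2 = 2×1 + 0
gcd(63, 647) = 1, so the inverse exists.
Bézout: 1 = 26×647 − 267×63.
So 63⁻¹ ≡ −267 ≡ 380 (mod 647).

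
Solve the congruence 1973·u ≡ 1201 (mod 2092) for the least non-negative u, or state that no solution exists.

gcd(1973, 2092) = 1, so a unique solution mod 2092 exists.
1973⁻¹ ≡ 1213 (mod 2092).
u ≡ 1213·1201 ≡ 781 (mod 2092).

781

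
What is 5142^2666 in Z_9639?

By square-and-multiply:
5142^1 ≡ 5142 (mod 9639)
5142^2 ≡ 5142^2 = 26440164 ≡ 387 (mod 9639)
5142^4 ≡ 387^2 = 149769 ≡ 5184 (mod 9639)
5142^8 ≡ 5184^2 = 26873856 ≡ 324 (mod 9639)
5142^16 ≡ 324^2 = 104976 ≡ 8586 (mod 9639)
5142^32 ≡ 8586^2 = 73719396 ≡ 324 (mod 9639)
5142^64 ≡ 324^2 = 104976 ≡ 8586 (mod 9639)
5142^128 ≡ 8586^2 = 73719396 ≡ 324 (mod 9639)
5142^256 ≡ 324^2 = 104976 ≡ 8586 (mod 9639)
5142^512 ≡ 8586^2 = 73719396 ≡ 324 (mod 9639)
5142^1024 ≡ 324^2 = 104976 ≡ 8586 (mod 9639)
5142^2048 ≡ 8586^2 = 73719396 ≡ 324 (mod 9639)
5142^2666 = 5142^2048 * 5142^512 * 5142^64 * 5142^32 * 5142^8 * 5142^2 ≡ 324 * 324 * 8586 * 324 * 324 * 387 (mod 9639).
Accumulate the product:
324 * 324 = 104976 ≡ 8586
8586 * 8586 = 73719396 ≡ 324
324 * 324 = 104976 ≡ 8586
8586 * 324 = 2781864 ≡ 5832
5832 * 387 = 2256984 ≡ 1458

1458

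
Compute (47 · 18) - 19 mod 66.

47 · 18 = 846 ≡ 54 (mod 66)
54 - 19 = 35

35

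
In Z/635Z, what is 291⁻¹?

611

635 = 2×291 + 53
291 = 5×53 + 26
53 = 2×26 + 1
26 = 26×1 + 0
gcd(291, 635) = 1, so the inverse exists.
Bézout: 1 = 11×635 − 24×291.
So 291⁻¹ ≡ −24 ≡ 611 (mod 635).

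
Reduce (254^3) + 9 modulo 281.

277

(254)^3 ≡ 268 (mod 281)
268 + 9 = 277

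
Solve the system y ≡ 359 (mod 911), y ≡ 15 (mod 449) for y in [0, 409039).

911⁻¹ mod 449: 911·380 ≡ 1 (mod 449), so 911⁻¹ ≡ 380.
y = 359 + 911·((15 − 359)·380 mod 449) = 359 + 911·388 = 353827.

353827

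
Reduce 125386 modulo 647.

515

125386 = 193*647 + 515, so 125386 ≡ 515 (mod 647).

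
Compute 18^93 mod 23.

3

Using repeated squaring:
93 in binary is 1011101, i.e. 93 = 64 + 16 + 8 + 4 + 1.
18^1 ≡ 18 (mod 23)
18^2 ≡ 18^2 = 324 ≡ 2 (mod 23)
18^4 ≡ 2^2 = 4 (mod 23)
18^8 ≡ 4^2 = 16 (mod 23)
18^16 ≡ 16^2 = 256 ≡ 3 (mod 23)
18^32 ≡ 3^2 = 9 (mod 23)
18^64 ≡ 9^2 = 81 ≡ 12 (mod 23)
18^93 = 18^64 * 18^16 * 18^8 * 18^4 * 18^1 ≡ 12 * 3 * 16 * 4 * 18 (mod 23).
Accumulate the product:
12 * 3 = 36 ≡ 13
13 * 16 = 208 ≡ 1
1 * 4 = 4
4 * 18 = 72 ≡ 3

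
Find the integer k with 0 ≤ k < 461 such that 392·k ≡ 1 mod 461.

461 = 1×392 + 69
392 = 5×69 + 47
69 = 1×47 + 22
47 = 2×22 + 3
22 = 7×3 + 1
3 = 3×1 + 0
gcd(392, 461) = 1, so the inverse exists.
Back-substitute for 1:
1 = 1×22 − 7×3
  = −7×47 + 15×22
  = 15×69 − 22×47
  = −22×392 + 125×69
  = 125×461 − 147×392
So 392⁻¹ ≡ −147 ≡ 314 (mod 461).

314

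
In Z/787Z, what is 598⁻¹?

254

Run the extended Euclidean algorithm:
787 = 1*598 + 189
598 = 3*189 + 31
189 = 6*31 + 3
31 = 10*3 + 1
3 = 3*1 + 0
gcd(598, 787) = 1, so the inverse exists.
Bézout: 1 = −193*787 + 254*598.
So 598⁻¹ ≡ 254 (mod 787).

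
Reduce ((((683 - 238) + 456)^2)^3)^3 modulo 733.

683 - 238 = 445
445 + 456 = 901 ≡ 168 (mod 733)
(168)^2 ≡ 370 (mod 733)
(370)^3 ≡ 501 (mod 733)
(501)^3 ≡ 220 (mod 733)

220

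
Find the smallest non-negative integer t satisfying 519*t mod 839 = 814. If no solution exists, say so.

590

gcd(519, 839) = 1, so a unique solution mod 839 exists.
519⁻¹ ≡ 312 (mod 839).
t ≡ 312*814 ≡ 590 (mod 839).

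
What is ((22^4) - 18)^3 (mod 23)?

9

(22)^4 ≡ 1 (mod 23)
1 - 18 = -17 ≡ 6 (mod 23)
(6)^3 ≡ 9 (mod 23)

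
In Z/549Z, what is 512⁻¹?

89

549 = 1·512 + 37
512 = 13·37 + 31
37 = 1·31 + 6
31 = 5·6 + 1
6 = 6·1 + 0
gcd(512, 549) = 1, so the inverse exists.
Back-substitute for 1:
1 = 1·31 − 5·6
  = −5·37 + 6·31
  = 6·512 − 83·37
  = −83·549 + 89·512
So 512⁻¹ ≡ 89 (mod 549).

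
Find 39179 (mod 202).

39179 = 193·202 + 193, so 39179 ≡ 193 (mod 202).

193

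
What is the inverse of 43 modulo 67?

53

Apply the Euclidean algorithm and back-substitute:
67 = 1×43 + 24
43 = 1×24 + 19
24 = 1×19 + 5
19 = 3×5 + 4
5 = 1×4 + 1
4 = 4×1 + 0
gcd(43, 67) = 1, so the inverse exists.
Bézout: 1 = 9×67 − 14×43.
So 43⁻¹ ≡ −14 ≡ 53 (mod 67).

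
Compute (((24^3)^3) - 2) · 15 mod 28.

(24)^3 ≡ 20 (mod 28)
(20)^3 ≡ 20 (mod 28)
20 - 2 = 18
18 · 15 = 270 ≡ 18 (mod 28)

18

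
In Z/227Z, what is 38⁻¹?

6

227 = 5*38 + 37
38 = 1*37 + 1
37 = 37*1 + 0
gcd(38, 227) = 1, so the inverse exists.
Back-substitute for 1:
1 = 1*38 − 1*37
  = −1*227 + 6*38
So 38⁻¹ ≡ 6 (mod 227).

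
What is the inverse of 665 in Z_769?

244

Run the extended Euclidean algorithm:
769 = 1×665 + 104
665 = 6×104 + 41
104 = 2×41 + 22
41 = 1×22 + 19
22 = 1×19 + 3
19 = 6×3 + 1
3 = 3×1 + 0
gcd(665, 769) = 1, so the inverse exists.
Bézout: 1 = −211×769 + 244×665.
So 665⁻¹ ≡ 244 (mod 769).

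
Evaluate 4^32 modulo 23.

6

4^1 ≡ 4 (mod 23)
4^2 ≡ 4^2 = 16 (mod 23)
4^4 ≡ 16^2 = 256 ≡ 3 (mod 23)
4^8 ≡ 3^2 = 9 (mod 23)
4^16 ≡ 9^2 = 81 ≡ 12 (mod 23)
4^32 ≡ 12^2 = 144 ≡ 6 (mod 23)
So 4^32 ≡ 6 (mod 23).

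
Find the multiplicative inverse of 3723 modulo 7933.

1238

Apply the Euclidean algorithm and back-substitute:
7933 = 2*3723 + 487
3723 = 7*487 + 314
487 = 1*314 + 173
314 = 1*173 + 141
173 = 1*141 + 32
141 = 4*32 + 13
32 = 2*13 + 6
13 = 2*6 + 1
6 = 6*1 + 0
gcd(3723, 7933) = 1, so the inverse exists.
Bézout: 1 = −581*7933 + 1238*3723.
So 3723⁻¹ ≡ 1238 (mod 7933).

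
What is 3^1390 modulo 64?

1390 in binary is 10101101110, i.e. 1390 = 1024 + 256 + 64 + 32 + 8 + 4 + 2.
3^1 ≡ 3 (mod 64)
3^2 ≡ 3^2 = 9 (mod 64)
3^4 ≡ 9^2 = 81 ≡ 17 (mod 64)
3^8 ≡ 17^2 = 289 ≡ 33 (mod 64)
3^16 ≡ 33^2 = 1089 ≡ 1 (mod 64)
3^32 ≡ 1^2 = 1 (mod 64)
3^64 ≡ 1^2 = 1 (mod 64)
3^128 ≡ 1^2 = 1 (mod 64)
3^256 ≡ 1^2 = 1 (mod 64)
3^512 ≡ 1^2 = 1 (mod 64)
3^1024 ≡ 1^2 = 1 (mod 64)
3^1390 = 3^1024 · 3^256 · 3^64 · 3^32 · 3^8 · 3^4 · 3^2 ≡ 1 · 1 · 1 · 1 · 33 · 17 · 9 (mod 64).
Accumulate the product:
1 · 1 = 1
1 · 1 = 1
1 · 1 = 1
1 · 33 = 33
33 · 17 = 561 ≡ 49
49 · 9 = 441 ≡ 57

57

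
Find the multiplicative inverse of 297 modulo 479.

479 = 1*297 + 182
297 = 1*182 + 115
182 = 1*115 + 67
115 = 1*67 + 48
67 = 1*48 + 19
48 = 2*19 + 10
19 = 1*10 + 9
10 = 1*9 + 1
9 = 9*1 + 0
gcd(297, 479) = 1, so the inverse exists.
Bézout: 1 = −31*479 + 50*297.
So 297⁻¹ ≡ 50 (mod 479).

50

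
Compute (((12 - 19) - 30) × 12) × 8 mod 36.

12 - 19 = -7 ≡ 29 (mod 36)
29 - 30 = -1 ≡ 35 (mod 36)
35 × 12 = 420 ≡ 24 (mod 36)
24 × 8 = 192 ≡ 12 (mod 36)

12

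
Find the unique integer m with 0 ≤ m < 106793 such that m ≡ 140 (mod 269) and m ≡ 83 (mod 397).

29461

269⁻¹ mod 397: 269·214 ≡ 1 (mod 397), so 269⁻¹ ≡ 214.
m = 140 + 269·((83 − 140)·214 mod 397) = 140 + 269·109 = 29461.
Check: 29461 mod 269 = 140, 29461 mod 397 = 83. ✓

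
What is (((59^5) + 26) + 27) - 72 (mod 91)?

(59)^5 ≡ 89 (mod 91)
89 + 26 = 115 ≡ 24 (mod 91)
24 + 27 = 51
51 - 72 = -21 ≡ 70 (mod 91)

70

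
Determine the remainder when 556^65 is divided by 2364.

556^1 ≡ 556 (mod 2364)
556^2 ≡ 556^2 = 309136 ≡ 1816 (mod 2364)
556^4 ≡ 1816^2 = 3297856 ≡ 76 (mod 2364)
556^8 ≡ 76^2 = 5776 ≡ 1048 (mod 2364)
556^16 ≡ 1048^2 = 1098304 ≡ 1408 (mod 2364)
556^32 ≡ 1408^2 = 1982464 ≡ 1432 (mod 2364)
556^64 ≡ 1432^2 = 2050624 ≡ 1036 (mod 2364)
556^65 = 556^64 · 556^1 ≡ 1036 · 556 (mod 2364).
1036 · 556 = 576016 ≡ 1564 (mod 2364).

1564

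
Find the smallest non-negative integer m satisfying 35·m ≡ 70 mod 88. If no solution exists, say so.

gcd(35, 88) = 1, so a unique solution mod 88 exists.
35⁻¹ ≡ 83 (mod 88).
m ≡ 83·70 ≡ 2 (mod 88).

2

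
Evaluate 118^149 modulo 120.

88

149 in binary is 10010101, i.e. 149 = 128 + 16 + 4 + 1.
118^1 ≡ 118 (mod 120)
118^2 ≡ 118^2 = 13924 ≡ 4 (mod 120)
118^4 ≡ 4^2 = 16 (mod 120)
118^8 ≡ 16^2 = 256 ≡ 16 (mod 120)
118^16 ≡ 16^2 = 256 ≡ 16 (mod 120)
118^32 ≡ 16^2 = 256 ≡ 16 (mod 120)
118^64 ≡ 16^2 = 256 ≡ 16 (mod 120)
118^128 ≡ 16^2 = 256 ≡ 16 (mod 120)
118^149 = 118^128 × 118^16 × 118^4 × 118^1 ≡ 16 × 16 × 16 × 118 (mod 120).
Accumulate the product:
16 × 16 = 256 ≡ 16
16 × 16 = 256 ≡ 16
16 × 118 = 1888 ≡ 88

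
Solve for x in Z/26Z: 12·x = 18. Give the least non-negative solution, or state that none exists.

gcd(12, 26) = 2, and 2 | 18, so solutions exist.
Divide through by 2: 6·x ≡ 9 mod 13.
6⁻¹ ≡ 11 (mod 13).
x ≡ 11·9 ≡ 8 (mod 13).
The smallest non-negative solution is x = 8.

8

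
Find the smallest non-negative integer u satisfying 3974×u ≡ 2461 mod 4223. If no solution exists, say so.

gcd(3974, 4223) = 1, so a unique solution mod 4223 exists.
3974⁻¹ ≡ 3799 (mod 4223).
u ≡ 3799×2461 ≡ 3840 (mod 4223).

3840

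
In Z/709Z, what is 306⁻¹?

95

709 = 2·306 + 97
306 = 3·97 + 15
97 = 6·15 + 7
15 = 2·7 + 1
7 = 7·1 + 0
gcd(306, 709) = 1, so the inverse exists.
Bézout: 1 = −41·709 + 95·306.
So 306⁻¹ ≡ 95 (mod 709).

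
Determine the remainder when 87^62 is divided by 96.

81

Compute successive squares:
62 in binary is 111110, i.e. 62 = 32 + 16 + 8 + 4 + 2.
87^1 ≡ 87 (mod 96)
87^2 ≡ 87^2 = 7569 ≡ 81 (mod 96)
87^4 ≡ 81^2 = 6561 ≡ 33 (mod 96)
87^8 ≡ 33^2 = 1089 ≡ 33 (mod 96)
87^16 ≡ 33^2 = 1089 ≡ 33 (mod 96)
87^32 ≡ 33^2 = 1089 ≡ 33 (mod 96)
87^62 = 87^32 * 87^16 * 87^8 * 87^4 * 87^2 ≡ 33 * 33 * 33 * 33 * 81 (mod 96).
Accumulate the product:
33 * 33 = 1089 ≡ 33
33 * 33 = 1089 ≡ 33
33 * 33 = 1089 ≡ 33
33 * 81 = 2673 ≡ 81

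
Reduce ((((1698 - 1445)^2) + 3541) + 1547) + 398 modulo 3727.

1698 - 1445 = 253
(253)^2 ≡ 650 (mod 3727)
650 + 3541 = 4191 ≡ 464 (mod 3727)
464 + 1547 = 2011
2011 + 398 = 2409

2409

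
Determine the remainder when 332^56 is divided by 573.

463

By square-and-multiply:
56 in binary is 111000, i.e. 56 = 32 + 16 + 8.
332^1 ≡ 332 (mod 573)
332^2 ≡ 332^2 = 110224 ≡ 208 (mod 573)
332^4 ≡ 208^2 = 43264 ≡ 289 (mod 573)
332^8 ≡ 289^2 = 83521 ≡ 436 (mod 573)
332^16 ≡ 436^2 = 190096 ≡ 433 (mod 573)
332^32 ≡ 433^2 = 187489 ≡ 118 (mod 573)
332^56 = 332^32 * 332^16 * 332^8 ≡ 118 * 433 * 436 (mod 573).
Accumulate the product:
118 * 433 = 51094 ≡ 97
97 * 436 = 42292 ≡ 463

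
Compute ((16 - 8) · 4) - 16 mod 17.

16 - 8 = 8
8 · 4 = 32 ≡ 15 (mod 17)
15 - 16 = -1 ≡ 16 (mod 17)

16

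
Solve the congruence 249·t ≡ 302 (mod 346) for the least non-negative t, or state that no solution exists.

gcd(249, 346) = 1, so a unique solution mod 346 exists.
249⁻¹ ≡ 107 (mod 346).
t ≡ 107·302 ≡ 136 (mod 346).

136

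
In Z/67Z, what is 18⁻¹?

41

67 = 3*18 + 13
18 = 1*13 + 5
13 = 2*5 + 3
5 = 1*3 + 2
3 = 1*2 + 1
2 = 2*1 + 0
gcd(18, 67) = 1, so the inverse exists.
Back-substitute for 1:
1 = 1*3 − 1*2
  = −1*5 + 2*3
  = 2*13 − 5*5
  = −5*18 + 7*13
  = 7*67 − 26*18
So 18⁻¹ ≡ −26 ≡ 41 (mod 67).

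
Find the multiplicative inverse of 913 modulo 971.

By the extended Euclidean algorithm:
971 = 1×913 + 58
913 = 15×58 + 43
58 = 1×43 + 15
43 = 2×15 + 13
15 = 1×13 + 2
13 = 6×2 + 1
2 = 2×1 + 0
gcd(913, 971) = 1, so the inverse exists.
Back-substitute for 1:
1 = 1×13 − 6×2
  = −6×15 + 7×13
  = 7×43 − 20×15
  = −20×58 + 27×43
  = 27×913 − 425×58
  = −425×971 + 452×913
So 913⁻¹ ≡ 452 (mod 971).

452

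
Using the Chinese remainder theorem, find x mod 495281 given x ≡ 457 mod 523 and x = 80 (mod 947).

81522

523⁻¹ mod 947: 523*507 ≡ 1 (mod 947), so 523⁻¹ ≡ 507.
x = 457 + 523*((80 − 457)*507 mod 947) = 457 + 523*155 = 81522.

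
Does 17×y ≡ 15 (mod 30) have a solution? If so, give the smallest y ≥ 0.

15

gcd(17, 30) = 1, so a unique solution mod 30 exists.
17⁻¹ ≡ 23 (mod 30).
y ≡ 23×15 ≡ 15 (mod 30).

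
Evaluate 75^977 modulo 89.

82

75^1 ≡ 75 (mod 89)
75^2 ≡ 75^2 = 5625 ≡ 18 (mod 89)
75^4 ≡ 18^2 = 324 ≡ 57 (mod 89)
75^8 ≡ 57^2 = 3249 ≡ 45 (mod 89)
75^16 ≡ 45^2 = 2025 ≡ 67 (mod 89)
75^32 ≡ 67^2 = 4489 ≡ 39 (mod 89)
75^64 ≡ 39^2 = 1521 ≡ 8 (mod 89)
75^128 ≡ 8^2 = 64 (mod 89)
75^256 ≡ 64^2 = 4096 ≡ 2 (mod 89)
75^512 ≡ 2^2 = 4 (mod 89)
75^977 = 75^512 × 75^256 × 75^128 × 75^64 × 75^16 × 75^1 ≡ 4 × 2 × 64 × 8 × 67 × 75 (mod 89).
Accumulate the product:
4 × 2 = 8
8 × 64 = 512 ≡ 67
67 × 8 = 536 ≡ 2
2 × 67 = 134 ≡ 45
45 × 75 = 3375 ≡ 82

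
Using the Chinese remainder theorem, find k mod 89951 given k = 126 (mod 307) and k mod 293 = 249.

73499

307⁻¹ mod 293: 307×21 ≡ 1 (mod 293), so 307⁻¹ ≡ 21.
k = 126 + 307×((249 − 126)×21 mod 293) = 126 + 307×239 = 73499.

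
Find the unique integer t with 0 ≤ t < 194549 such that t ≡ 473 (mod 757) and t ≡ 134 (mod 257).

88285

757⁻¹ mod 257: 757*55 ≡ 1 (mod 257), so 757⁻¹ ≡ 55.
t = 473 + 757*((134 − 473)*55 mod 257) = 473 + 757*116 = 88285.
Check: 88285 mod 757 = 473, 88285 mod 257 = 134. ✓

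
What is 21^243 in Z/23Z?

21

Compute successive squares:
243 in binary is 11110011, i.e. 243 = 128 + 64 + 32 + 16 + 2 + 1.
21^1 ≡ 21 (mod 23)
21^2 ≡ 21^2 = 441 ≡ 4 (mod 23)
21^4 ≡ 4^2 = 16 (mod 23)
21^8 ≡ 16^2 = 256 ≡ 3 (mod 23)
21^16 ≡ 3^2 = 9 (mod 23)
21^32 ≡ 9^2 = 81 ≡ 12 (mod 23)
21^64 ≡ 12^2 = 144 ≡ 6 (mod 23)
21^128 ≡ 6^2 = 36 ≡ 13 (mod 23)
21^243 = 21^128 × 21^64 × 21^32 × 21^16 × 21^2 × 21^1 ≡ 13 × 6 × 12 × 9 × 4 × 21 (mod 23).
Accumulate the product:
13 × 6 = 78 ≡ 9
9 × 12 = 108 ≡ 16
16 × 9 = 144 ≡ 6
6 × 4 = 24 ≡ 1
1 × 21 = 21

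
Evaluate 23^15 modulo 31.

Using repeated squaring:
15 in binary is 1111, i.e. 15 = 8 + 4 + 2 + 1.
23^1 ≡ 23 (mod 31)
23^2 ≡ 23^2 = 529 ≡ 2 (mod 31)
23^4 ≡ 2^2 = 4 (mod 31)
23^8 ≡ 4^2 = 16 (mod 31)
23^15 = 23^8 × 23^4 × 23^2 × 23^1 ≡ 16 × 4 × 2 × 23 (mod 31).
Accumulate the product:
16 × 4 = 64 ≡ 2
2 × 2 = 4
4 × 23 = 92 ≡ 30

30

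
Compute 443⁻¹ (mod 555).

555 = 1×443 + 112
443 = 3×112 + 107
112 = 1×107 + 5
107 = 21×5 + 2
5 = 2×2 + 1
2 = 2×1 + 0
gcd(443, 555) = 1, so the inverse exists.
Bézout: 1 = 178×555 − 223×443.
So 443⁻¹ ≡ −223 ≡ 332 (mod 555).

332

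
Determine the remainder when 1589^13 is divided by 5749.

2924

1589^1 ≡ 1589 (mod 5749)
1589^2 ≡ 1589^2 = 2524921 ≡ 1110 (mod 5749)
1589^4 ≡ 1110^2 = 1232100 ≡ 1814 (mod 5749)
1589^8 ≡ 1814^2 = 3290596 ≡ 2168 (mod 5749)
1589^13 = 1589^8 × 1589^4 × 1589^1 ≡ 2168 × 1814 × 1589 (mod 5749).
Accumulate the product:
2168 × 1814 = 3932752 ≡ 436
436 × 1589 = 692804 ≡ 2924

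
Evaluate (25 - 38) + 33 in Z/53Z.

20

25 - 38 = -13 ≡ 40 (mod 53)
40 + 33 = 73 ≡ 20 (mod 53)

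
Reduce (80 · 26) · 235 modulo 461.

80 · 26 = 2080 ≡ 236 (mod 461)
236 · 235 = 55460 ≡ 140 (mod 461)

140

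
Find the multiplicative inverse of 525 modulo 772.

772 = 1*525 + 247
525 = 2*247 + 31
247 = 7*31 + 30
31 = 1*30 + 1
30 = 30*1 + 0
gcd(525, 772) = 1, so the inverse exists.
Back-substitute for 1:
1 = 1*31 − 1*30
  = −1*247 + 8*31
  = 8*525 − 17*247
  = −17*772 + 25*525
So 525⁻¹ ≡ 25 (mod 772).

25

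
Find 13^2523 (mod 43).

2523 in binary is 100111011011, i.e. 2523 = 2048 + 256 + 128 + 64 + 16 + 8 + 2 + 1.
13^1 ≡ 13 (mod 43)
13^2 ≡ 13^2 = 169 ≡ 40 (mod 43)
13^4 ≡ 40^2 = 1600 ≡ 9 (mod 43)
13^8 ≡ 9^2 = 81 ≡ 38 (mod 43)
13^16 ≡ 38^2 = 1444 ≡ 25 (mod 43)
13^32 ≡ 25^2 = 625 ≡ 23 (mod 43)
13^64 ≡ 23^2 = 529 ≡ 13 (mod 43)
13^128 ≡ 13^2 = 169 ≡ 40 (mod 43)
13^256 ≡ 40^2 = 1600 ≡ 9 (mod 43)
13^512 ≡ 9^2 = 81 ≡ 38 (mod 43)
13^1024 ≡ 38^2 = 1444 ≡ 25 (mod 43)
13^2048 ≡ 25^2 = 625 ≡ 23 (mod 43)
13^2523 = 13^2048 × 13^256 × 13^128 × 13^64 × 13^16 × 13^8 × 13^2 × 13^1 ≡ 23 × 9 × 40 × 13 × 25 × 38 × 40 × 13 (mod 43).
Accumulate the product:
23 × 9 = 207 ≡ 35
35 × 40 = 1400 ≡ 24
24 × 13 = 312 ≡ 11
11 × 25 = 275 ≡ 17
17 × 38 = 646 ≡ 1
1 × 40 = 40
40 × 13 = 520 ≡ 4

4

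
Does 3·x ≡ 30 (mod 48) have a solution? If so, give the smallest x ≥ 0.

10

gcd(3, 48) = 3, and 3 | 30, so solutions exist.
Divide through by 3: 1·x ≡ 10 (mod 16).
1⁻¹ ≡ 1 (mod 16).
x ≡ 1·10 ≡ 10 (mod 16).
The smallest non-negative solution is x = 10.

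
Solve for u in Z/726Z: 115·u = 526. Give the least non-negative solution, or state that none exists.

598

gcd(115, 726) = 1, so a unique solution mod 726 exists.
115⁻¹ ≡ 625 (mod 726).
u ≡ 625·526 ≡ 598 (mod 726).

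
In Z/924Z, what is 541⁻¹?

Run the extended Euclidean algorithm:
924 = 1·541 + 383
541 = 1·383 + 158
383 = 2·158 + 67
158 = 2·67 + 24
67 = 2·24 + 19
24 = 1·19 + 5
19 = 3·5 + 4
5 = 1·4 + 1
4 = 4·1 + 0
gcd(541, 924) = 1, so the inverse exists.
Bézout: 1 = −113·924 + 193·541.
So 541⁻¹ ≡ 193 (mod 924).

193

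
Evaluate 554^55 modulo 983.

By square-and-multiply:
55 in binary is 110111, i.e. 55 = 32 + 16 + 4 + 2 + 1.
554^1 ≡ 554 (mod 983)
554^2 ≡ 554^2 = 306916 ≡ 220 (mod 983)
554^4 ≡ 220^2 = 48400 ≡ 233 (mod 983)
554^8 ≡ 233^2 = 54289 ≡ 224 (mod 983)
554^16 ≡ 224^2 = 50176 ≡ 43 (mod 983)
554^32 ≡ 43^2 = 1849 ≡ 866 (mod 983)
554^55 = 554^32 * 554^16 * 554^4 * 554^2 * 554^1 ≡ 866 * 43 * 233 * 220 * 554 (mod 983).
Accumulate the product:
866 * 43 = 37238 ≡ 867
867 * 233 = 202011 ≡ 496
496 * 220 = 109120 ≡ 7
7 * 554 = 3878 ≡ 929

929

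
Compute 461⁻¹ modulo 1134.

797

By the extended Euclidean algorithm:
1134 = 2*461 + 212
461 = 2*212 + 37
212 = 5*37 + 27
37 = 1*27 + 10
27 = 2*10 + 7
10 = 1*7 + 3
7 = 2*3 + 1
3 = 3*1 + 0
gcd(461, 1134) = 1, so the inverse exists.
Bézout: 1 = 137*1134 − 337*461.
So 461⁻¹ ≡ −337 ≡ 797 (mod 1134).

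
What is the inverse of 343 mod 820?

Run the extended Euclidean algorithm:
820 = 2·343 + 134
343 = 2·134 + 75
134 = 1·75 + 59
75 = 1·59 + 16
59 = 3·16 + 11
16 = 1·11 + 5
11 = 2·5 + 1
5 = 5·1 + 0
gcd(343, 820) = 1, so the inverse exists.
Back-substitute for 1:
1 = 1·11 − 2·5
  = −2·16 + 3·11
  = 3·59 − 11·16
  = −11·75 + 14·59
  = 14·134 − 25·75
  = −25·343 + 64·134
  = 64·820 − 153·343
So 343⁻¹ ≡ −153 ≡ 667 (mod 820).

667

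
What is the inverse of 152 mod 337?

337 = 2*152 + 33
152 = 4*33 + 20
33 = 1*20 + 13
20 = 1*13 + 7
13 = 1*7 + 6
7 = 1*6 + 1
6 = 6*1 + 0
gcd(152, 337) = 1, so the inverse exists.
Bézout: 1 = −23*337 + 51*152.
So 152⁻¹ ≡ 51 (mod 337).

51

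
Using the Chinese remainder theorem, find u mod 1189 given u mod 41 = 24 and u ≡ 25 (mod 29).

41⁻¹ mod 29: 41*17 ≡ 1 (mod 29), so 41⁻¹ ≡ 17.
u = 24 + 41*((25 − 24)*17 mod 29) = 24 + 41*17 = 721.
Check: 721 mod 41 = 24, 721 mod 29 = 25. ✓

721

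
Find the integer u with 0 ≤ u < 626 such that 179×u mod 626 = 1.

7

626 = 3·179 + 89
179 = 2·89 + 1
89 = 89·1 + 0
gcd(179, 626) = 1, so the inverse exists.
Bézout: 1 = −2·626 + 7·179.
So 179⁻¹ ≡ 7 (mod 626).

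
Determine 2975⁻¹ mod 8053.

157

8053 = 2·2975 + 2103
2975 = 1·2103 + 872
2103 = 2·872 + 359
872 = 2·359 + 154
359 = 2·154 + 51
154 = 3·51 + 1
51 = 51·1 + 0
gcd(2975, 8053) = 1, so the inverse exists.
Back-substitute for 1:
1 = 1·154 − 3·51
  = −3·359 + 7·154
  = 7·872 − 17·359
  = −17·2103 + 41·872
  = 41·2975 − 58·2103
  = −58·8053 + 157·2975
So 2975⁻¹ ≡ 157 (mod 8053).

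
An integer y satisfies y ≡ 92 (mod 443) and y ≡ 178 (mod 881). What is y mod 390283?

443⁻¹ mod 881: 443·529 ≡ 1 (mod 881), so 443⁻¹ ≡ 529.
y = 92 + 443·((178 − 92)·529 mod 881) = 92 + 443·563 = 249501.

249501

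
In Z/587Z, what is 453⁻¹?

587 = 1×453 + 134
453 = 3×134 + 51
134 = 2×51 + 32
51 = 1×32 + 19
32 = 1×19 + 13
19 = 1×13 + 6
13 = 2×6 + 1
6 = 6×1 + 0
gcd(453, 587) = 1, so the inverse exists.
Back-substitute for 1:
1 = 1×13 − 2×6
  = −2×19 + 3×13
  = 3×32 − 5×19
  = −5×51 + 8×32
  = 8×134 − 21×51
  = −21×453 + 71×134
  = 71×587 − 92×453
So 453⁻¹ ≡ −92 ≡ 495 (mod 587).

495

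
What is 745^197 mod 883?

Compute successive squares:
197 in binary is 11000101, i.e. 197 = 128 + 64 + 4 + 1.
745^1 ≡ 745 (mod 883)
745^2 ≡ 745^2 = 555025 ≡ 501 (mod 883)
745^4 ≡ 501^2 = 251001 ≡ 229 (mod 883)
745^8 ≡ 229^2 = 52441 ≡ 344 (mod 883)
745^16 ≡ 344^2 = 118336 ≡ 14 (mod 883)
745^32 ≡ 14^2 = 196 (mod 883)
745^64 ≡ 196^2 = 38416 ≡ 447 (mod 883)
745^128 ≡ 447^2 = 199809 ≡ 251 (mod 883)
745^197 = 745^128 * 745^64 * 745^4 * 745^1 ≡ 251 * 447 * 229 * 745 (mod 883).
Accumulate the product:
251 * 447 = 112197 ≡ 56
56 * 229 = 12824 ≡ 462
462 * 745 = 344190 ≡ 703

703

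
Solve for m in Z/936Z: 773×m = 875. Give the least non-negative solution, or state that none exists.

655

gcd(773, 936) = 1, so a unique solution mod 936 exists.
773⁻¹ ≡ 557 (mod 936).
m ≡ 557×875 ≡ 655 (mod 936).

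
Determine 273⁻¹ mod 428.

185

Run the extended Euclidean algorithm:
428 = 1·273 + 155
273 = 1·155 + 118
155 = 1·118 + 37
118 = 3·37 + 7
37 = 5·7 + 2
7 = 3·2 + 1
2 = 2·1 + 0
gcd(273, 428) = 1, so the inverse exists.
Bézout: 1 = −118·428 + 185·273.
So 273⁻¹ ≡ 185 (mod 428).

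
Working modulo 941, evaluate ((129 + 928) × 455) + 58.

129 + 928 = 1057 ≡ 116 (mod 941)
116 × 455 = 52780 ≡ 84 (mod 941)
84 + 58 = 142

142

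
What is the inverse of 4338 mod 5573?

3416

5573 = 1*4338 + 1235
4338 = 3*1235 + 633
1235 = 1*633 + 602
633 = 1*602 + 31
602 = 19*31 + 13
31 = 2*13 + 5
13 = 2*5 + 3
5 = 1*3 + 2
3 = 1*2 + 1
2 = 2*1 + 0
gcd(4338, 5573) = 1, so the inverse exists.
Back-substitute for 1:
1 = 1*3 − 1*2
  = −1*5 + 2*3
  = 2*13 − 5*5
  = −5*31 + 12*13
  = 12*602 − 233*31
  = −233*633 + 245*602
  = 245*1235 − 478*633
  = −478*4338 + 1679*1235
  = 1679*5573 − 2157*4338
So 4338⁻¹ ≡ −2157 ≡ 3416 (mod 5573).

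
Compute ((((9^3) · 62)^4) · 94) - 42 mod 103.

33

(9)^3 ≡ 8 (mod 103)
8 · 62 = 496 ≡ 84 (mod 103)
(84)^4 ≡ 26 (mod 103)
26 · 94 = 2444 ≡ 75 (mod 103)
75 - 42 = 33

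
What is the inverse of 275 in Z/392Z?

67

Run the extended Euclidean algorithm:
392 = 1*275 + 117
275 = 2*117 + 41
117 = 2*41 + 35
41 = 1*35 + 6
35 = 5*6 + 5
6 = 1*5 + 1
5 = 5*1 + 0
gcd(275, 392) = 1, so the inverse exists.
Back-substitute for 1:
1 = 1*6 − 1*5
  = −1*35 + 6*6
  = 6*41 − 7*35
  = −7*117 + 20*41
  = 20*275 − 47*117
  = −47*392 + 67*275
So 275⁻¹ ≡ 67 (mod 392).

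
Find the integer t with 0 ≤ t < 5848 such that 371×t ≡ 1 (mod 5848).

5848 = 15×371 + 283
371 = 1×283 + 88
283 = 3×88 + 19
88 = 4×19 + 12
19 = 1×12 + 7
12 = 1×7 + 5
7 = 1×5 + 2
5 = 2×2 + 1
2 = 2×1 + 0
gcd(371, 5848) = 1, so the inverse exists.
Back-substitute for 1:
1 = 1×5 − 2×2
  = −2×7 + 3×5
  = 3×12 − 5×7
  = −5×19 + 8×12
  = 8×88 − 37×19
  = −37×283 + 119×88
  = 119×371 − 156×283
  = −156×5848 + 2459×371
So 371⁻¹ ≡ 2459 (mod 5848).

2459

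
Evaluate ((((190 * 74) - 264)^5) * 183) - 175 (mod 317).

190 * 74 = 14060 ≡ 112 (mod 317)
112 - 264 = -152 ≡ 165 (mod 317)
(165)^5 ≡ 181 (mod 317)
181 * 183 = 33123 ≡ 155 (mod 317)
155 - 175 = -20 ≡ 297 (mod 317)

297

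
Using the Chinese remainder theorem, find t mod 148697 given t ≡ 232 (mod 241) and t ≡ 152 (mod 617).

241⁻¹ mod 617: 241*553 ≡ 1 (mod 617), so 241⁻¹ ≡ 553.
t = 232 + 241*((152 − 232)*553 mod 617) = 232 + 241*184 = 44576.

44576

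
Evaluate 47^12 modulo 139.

131

By square-and-multiply:
47^1 ≡ 47 (mod 139)
47^2 ≡ 47^2 = 2209 ≡ 124 (mod 139)
47^4 ≡ 124^2 = 15376 ≡ 86 (mod 139)
47^8 ≡ 86^2 = 7396 ≡ 29 (mod 139)
47^12 = 47^8 · 47^4 ≡ 29 · 86 (mod 139).
29 · 86 = 2494 ≡ 131 (mod 139).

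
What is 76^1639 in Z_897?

Compute successive squares:
1639 in binary is 11001100111, i.e. 1639 = 1024 + 512 + 64 + 32 + 4 + 2 + 1.
76^1 ≡ 76 (mod 897)
76^2 ≡ 76^2 = 5776 ≡ 394 (mod 897)
76^4 ≡ 394^2 = 155236 ≡ 55 (mod 897)
76^8 ≡ 55^2 = 3025 ≡ 334 (mod 897)
76^16 ≡ 334^2 = 111556 ≡ 328 (mod 897)
76^32 ≡ 328^2 = 107584 ≡ 841 (mod 897)
76^64 ≡ 841^2 = 707281 ≡ 445 (mod 897)
76^128 ≡ 445^2 = 198025 ≡ 685 (mod 897)
76^256 ≡ 685^2 = 469225 ≡ 94 (mod 897)
76^512 ≡ 94^2 = 8836 ≡ 763 (mod 897)
76^1024 ≡ 763^2 = 582169 ≡ 16 (mod 897)
76^1639 = 76^1024 × 76^512 × 76^64 × 76^32 × 76^4 × 76^2 × 76^1 ≡ 16 × 763 × 445 × 841 × 55 × 394 × 76 (mod 897).
Accumulate the product:
16 × 763 = 12208 ≡ 547
547 × 445 = 243415 ≡ 328
328 × 841 = 275848 ≡ 469
469 × 55 = 25795 ≡ 679
679 × 394 = 267526 ≡ 220
220 × 76 = 16720 ≡ 574

574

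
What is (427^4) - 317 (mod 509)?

(427)^4 ≡ 251 (mod 509)
251 - 317 = -66 ≡ 443 (mod 509)

443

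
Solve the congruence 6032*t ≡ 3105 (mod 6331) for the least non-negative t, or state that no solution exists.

no solution

gcd(6032, 6331) = 13, and 13 does not divide 3105.
So the congruence has no solution.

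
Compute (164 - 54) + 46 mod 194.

164 - 54 = 110
110 + 46 = 156

156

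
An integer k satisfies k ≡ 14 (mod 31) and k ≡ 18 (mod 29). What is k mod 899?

76

31⁻¹ mod 29: 31×15 ≡ 1 (mod 29), so 31⁻¹ ≡ 15.
k = 14 + 31×((18 − 14)×15 mod 29) = 14 + 31×2 = 76.
Check: 76 mod 31 = 14, 76 mod 29 = 18. ✓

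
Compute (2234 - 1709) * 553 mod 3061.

2591

2234 - 1709 = 525
525 * 553 = 290325 ≡ 2591 (mod 3061)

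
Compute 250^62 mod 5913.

62 in binary is 111110, i.e. 62 = 32 + 16 + 8 + 4 + 2.
250^1 ≡ 250 (mod 5913)
250^2 ≡ 250^2 = 62500 ≡ 3370 (mod 5913)
250^4 ≡ 3370^2 = 11356900 ≡ 3940 (mod 5913)
250^8 ≡ 3940^2 = 15523600 ≡ 1975 (mod 5913)
250^16 ≡ 1975^2 = 3900625 ≡ 3958 (mod 5913)
250^32 ≡ 3958^2 = 15665764 ≡ 2227 (mod 5913)
250^62 = 250^32 × 250^16 × 250^8 × 250^4 × 250^2 ≡ 2227 × 3958 × 1975 × 3940 × 3370 (mod 5913).
Accumulate the product:
2227 × 3958 = 8814466 ≡ 4096
4096 × 1975 = 8089600 ≡ 616
616 × 3940 = 2427040 ≡ 2710
2710 × 3370 = 9132700 ≡ 3028

3028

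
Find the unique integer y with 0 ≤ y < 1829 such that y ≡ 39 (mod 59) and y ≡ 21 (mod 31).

393

59⁻¹ mod 31: 59×10 ≡ 1 (mod 31), so 59⁻¹ ≡ 10.
y = 39 + 59×((21 − 39)×10 mod 31) = 39 + 59×6 = 393.
Check: 393 mod 59 = 39, 393 mod 31 = 21. ✓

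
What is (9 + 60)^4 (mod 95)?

26

9 + 60 = 69
(69)^4 ≡ 26 (mod 95)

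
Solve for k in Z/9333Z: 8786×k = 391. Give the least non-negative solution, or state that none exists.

gcd(8786, 9333) = 1, so a unique solution mod 9333 exists.
8786⁻¹ ≡ 3020 (mod 9333).
k ≡ 3020×391 ≡ 4862 (mod 9333).

4862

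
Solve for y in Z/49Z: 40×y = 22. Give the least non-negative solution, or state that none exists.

3

gcd(40, 49) = 1, so a unique solution mod 49 exists.
40⁻¹ ≡ 38 (mod 49).
y ≡ 38×22 ≡ 3 (mod 49).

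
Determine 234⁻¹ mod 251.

Run the extended Euclidean algorithm:
251 = 1*234 + 17
234 = 13*17 + 13
17 = 1*13 + 4
13 = 3*4 + 1
4 = 4*1 + 0
gcd(234, 251) = 1, so the inverse exists.
Back-substitute for 1:
1 = 1*13 − 3*4
  = −3*17 + 4*13
  = 4*234 − 55*17
  = −55*251 + 59*234
So 234⁻¹ ≡ 59 (mod 251).

59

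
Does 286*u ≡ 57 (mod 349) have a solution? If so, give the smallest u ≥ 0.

gcd(286, 349) = 1, so a unique solution mod 349 exists.
286⁻¹ ≡ 72 (mod 349).
u ≡ 72*57 ≡ 265 (mod 349).

265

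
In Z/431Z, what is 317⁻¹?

155

By the extended Euclidean algorithm:
431 = 1×317 + 114
317 = 2×114 + 89
114 = 1×89 + 25
89 = 3×25 + 14
25 = 1×14 + 11
14 = 1×11 + 3
11 = 3×3 + 2
3 = 1×2 + 1
2 = 2×1 + 0
gcd(317, 431) = 1, so the inverse exists.
Bézout: 1 = −114×431 + 155×317.
So 317⁻¹ ≡ 155 (mod 431).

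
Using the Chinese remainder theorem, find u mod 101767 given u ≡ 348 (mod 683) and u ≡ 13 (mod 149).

2397

683⁻¹ mod 149: 683×12 ≡ 1 (mod 149), so 683⁻¹ ≡ 12.
u = 348 + 683×((13 − 348)×12 mod 149) = 348 + 683×3 = 2397.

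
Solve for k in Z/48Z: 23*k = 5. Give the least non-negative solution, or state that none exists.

19

gcd(23, 48) = 1, so a unique solution mod 48 exists.
23⁻¹ ≡ 23 (mod 48).
k ≡ 23*5 ≡ 19 (mod 48).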